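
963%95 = 13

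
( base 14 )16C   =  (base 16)124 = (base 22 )D6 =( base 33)8s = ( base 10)292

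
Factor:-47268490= -2^1*5^1*31^1*41^1*3719^1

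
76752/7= 10964 + 4/7 = 10964.57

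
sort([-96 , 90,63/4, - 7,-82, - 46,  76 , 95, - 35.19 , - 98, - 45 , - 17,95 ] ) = [ - 98, - 96,-82, - 46,-45,-35.19, - 17, - 7,63/4,76,90,95, 95]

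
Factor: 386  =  2^1*193^1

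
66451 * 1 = 66451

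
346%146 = 54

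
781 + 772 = 1553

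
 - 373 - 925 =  - 1298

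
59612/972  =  61 + 80/243 = 61.33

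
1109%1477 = 1109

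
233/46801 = 233/46801 = 0.00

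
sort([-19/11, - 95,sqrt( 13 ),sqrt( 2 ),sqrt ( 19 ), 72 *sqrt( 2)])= [ - 95, - 19/11, sqrt( 2) , sqrt( 13 ),sqrt(19),72*sqrt(2)] 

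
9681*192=1858752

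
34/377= 34/377  =  0.09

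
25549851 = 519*49229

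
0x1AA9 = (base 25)AN0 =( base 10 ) 6825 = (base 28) 8jl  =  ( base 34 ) 5up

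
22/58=11/29 = 0.38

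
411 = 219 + 192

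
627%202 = 21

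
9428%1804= 408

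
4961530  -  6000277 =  - 1038747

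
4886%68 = 58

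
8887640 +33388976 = 42276616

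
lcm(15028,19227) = 1307436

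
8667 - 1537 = 7130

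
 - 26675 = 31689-58364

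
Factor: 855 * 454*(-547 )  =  -212328990 = -2^1 * 3^2*5^1 * 19^1 * 227^1*547^1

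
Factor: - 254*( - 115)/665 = 2^1*7^( - 1)*19^( - 1 )*23^1*127^1 = 5842/133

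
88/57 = 88/57 = 1.54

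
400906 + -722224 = -321318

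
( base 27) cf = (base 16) 153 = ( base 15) 179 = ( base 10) 339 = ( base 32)AJ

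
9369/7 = 1338 + 3/7 = 1338.43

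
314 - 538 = - 224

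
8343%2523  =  774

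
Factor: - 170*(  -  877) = 149090 = 2^1*5^1 * 17^1*877^1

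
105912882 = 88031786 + 17881096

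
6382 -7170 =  - 788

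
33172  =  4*8293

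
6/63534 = 1/10589 =0.00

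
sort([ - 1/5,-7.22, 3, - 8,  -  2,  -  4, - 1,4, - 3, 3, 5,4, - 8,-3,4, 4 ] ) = [ - 8, - 8, - 7.22, - 4, - 3, - 3, - 2, - 1, - 1/5, 3 , 3, 4,4, 4,4 , 5] 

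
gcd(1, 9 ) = 1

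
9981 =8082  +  1899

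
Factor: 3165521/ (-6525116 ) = -2^( - 2 )*13^( - 1)*29^( - 1)* 4327^( - 1 )*3165521^1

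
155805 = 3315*47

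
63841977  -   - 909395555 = 973237532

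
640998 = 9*71222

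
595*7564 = 4500580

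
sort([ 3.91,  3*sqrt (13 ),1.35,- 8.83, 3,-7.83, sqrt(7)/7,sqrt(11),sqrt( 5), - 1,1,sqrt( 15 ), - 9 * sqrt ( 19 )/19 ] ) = [ - 8.83, - 7.83, - 9*sqrt( 19)/19, - 1, sqrt( 7)/7, 1 , 1.35,sqrt ( 5),3, sqrt(11),sqrt(15), 3.91 , 3*sqrt( 13)]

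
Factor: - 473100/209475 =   -  332/147  =  -2^2*3^( - 1)*7^ ( - 2 )*83^1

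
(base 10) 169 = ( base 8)251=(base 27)67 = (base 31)5e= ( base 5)1134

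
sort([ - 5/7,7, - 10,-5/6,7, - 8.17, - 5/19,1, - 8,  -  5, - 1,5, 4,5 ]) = [ - 10, - 8.17,-8, - 5, - 1, - 5/6, - 5/7,- 5/19,1, 4,5,5,7,7] 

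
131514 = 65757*2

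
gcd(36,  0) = 36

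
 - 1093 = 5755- 6848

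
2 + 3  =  5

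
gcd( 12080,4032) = 16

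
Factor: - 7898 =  - 2^1*11^1 * 359^1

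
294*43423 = 12766362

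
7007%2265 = 212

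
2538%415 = 48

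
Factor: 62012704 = 2^5*13^1*149069^1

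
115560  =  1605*72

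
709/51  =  709/51= 13.90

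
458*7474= 3423092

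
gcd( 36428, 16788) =4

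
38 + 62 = 100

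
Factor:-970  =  -2^1*5^1 * 97^1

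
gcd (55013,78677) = 29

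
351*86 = 30186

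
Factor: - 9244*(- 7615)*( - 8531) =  - 2^2 * 5^1 * 19^1* 449^1* 1523^1*2311^1 = - 600523194860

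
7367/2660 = 7367/2660 = 2.77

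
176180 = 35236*5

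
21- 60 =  - 39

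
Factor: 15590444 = 2^2*3897611^1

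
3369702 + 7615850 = 10985552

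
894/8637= 298/2879 = 0.10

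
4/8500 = 1/2125 = 0.00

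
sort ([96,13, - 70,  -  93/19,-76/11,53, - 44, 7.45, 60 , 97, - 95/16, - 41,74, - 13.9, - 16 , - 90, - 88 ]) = [ - 90, - 88, - 70,-44, - 41, - 16,-13.9 ,- 76/11, - 95/16, - 93/19,7.45, 13,53,60,74 , 96, 97 ]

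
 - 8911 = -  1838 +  - 7073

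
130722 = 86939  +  43783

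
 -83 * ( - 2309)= 191647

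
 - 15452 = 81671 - 97123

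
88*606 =53328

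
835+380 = 1215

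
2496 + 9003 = 11499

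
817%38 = 19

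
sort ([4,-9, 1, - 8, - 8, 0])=[ -9,- 8,-8, 0,1, 4]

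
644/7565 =644/7565 = 0.09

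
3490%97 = 95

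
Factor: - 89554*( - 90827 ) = 2^1*11^1*23^1*359^1*44777^1 = 8133921158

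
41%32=9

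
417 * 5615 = 2341455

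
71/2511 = 71/2511 = 0.03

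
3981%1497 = 987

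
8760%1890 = 1200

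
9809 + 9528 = 19337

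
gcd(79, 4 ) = 1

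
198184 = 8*24773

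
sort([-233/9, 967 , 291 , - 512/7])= [- 512/7, - 233/9, 291,967 ]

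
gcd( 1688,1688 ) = 1688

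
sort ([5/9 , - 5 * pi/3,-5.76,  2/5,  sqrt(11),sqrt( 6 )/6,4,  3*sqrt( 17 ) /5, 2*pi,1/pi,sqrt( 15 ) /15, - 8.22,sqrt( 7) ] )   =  [  -  8.22,  -  5.76, - 5*pi/3,sqrt( 15 )/15,  1/pi,2/5,  sqrt( 6)/6, 5/9,  3*sqrt( 17 )/5, sqrt( 7),sqrt(11) , 4, 2 * pi ]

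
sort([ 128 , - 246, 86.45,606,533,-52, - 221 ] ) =[ - 246, - 221, - 52, 86.45, 128,533, 606 ]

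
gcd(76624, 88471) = 1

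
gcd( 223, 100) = 1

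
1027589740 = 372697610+654892130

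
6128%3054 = 20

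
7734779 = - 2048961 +9783740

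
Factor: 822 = 2^1*3^1*137^1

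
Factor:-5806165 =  - 5^1*1161233^1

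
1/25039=1/25039 = 0.00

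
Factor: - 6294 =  - 2^1*3^1*1049^1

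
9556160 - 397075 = 9159085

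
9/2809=9/2809 = 0.00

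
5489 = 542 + 4947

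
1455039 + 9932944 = 11387983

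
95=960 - 865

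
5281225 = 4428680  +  852545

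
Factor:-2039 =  - 2039^1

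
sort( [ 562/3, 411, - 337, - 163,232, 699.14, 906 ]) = [ - 337, - 163, 562/3,232,  411, 699.14, 906] 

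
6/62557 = 6/62557=0.00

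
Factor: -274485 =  - 3^1*5^1*29^1*631^1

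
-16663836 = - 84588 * 197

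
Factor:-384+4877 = 4493^1 =4493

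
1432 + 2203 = 3635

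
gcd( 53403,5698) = 7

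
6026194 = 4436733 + 1589461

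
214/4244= 107/2122 =0.05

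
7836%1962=1950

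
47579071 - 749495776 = - 701916705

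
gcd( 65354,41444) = 1594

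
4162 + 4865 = 9027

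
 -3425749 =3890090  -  7315839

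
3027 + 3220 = 6247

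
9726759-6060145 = 3666614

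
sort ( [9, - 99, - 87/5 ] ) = [ -99, - 87/5,9] 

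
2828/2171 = 1 + 657/2171 =1.30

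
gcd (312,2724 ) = 12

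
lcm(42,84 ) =84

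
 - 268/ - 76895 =268/76895 = 0.00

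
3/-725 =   -  1 +722/725 = - 0.00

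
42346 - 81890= - 39544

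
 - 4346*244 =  - 1060424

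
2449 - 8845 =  - 6396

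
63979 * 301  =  19257679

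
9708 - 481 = 9227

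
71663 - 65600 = 6063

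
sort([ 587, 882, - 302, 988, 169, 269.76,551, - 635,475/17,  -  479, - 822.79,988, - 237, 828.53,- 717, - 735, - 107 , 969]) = [ - 822.79, - 735,  -  717, - 635 , - 479, - 302,-237, - 107, 475/17,  169,269.76,  551,587, 828.53, 882,969, 988, 988]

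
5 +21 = 26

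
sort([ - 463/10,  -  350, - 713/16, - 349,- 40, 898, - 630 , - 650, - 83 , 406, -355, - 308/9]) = [  -  650, - 630, - 355, -350 , - 349, - 83 , - 463/10, - 713/16, - 40, - 308/9,406,  898 ]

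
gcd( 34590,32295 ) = 15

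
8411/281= 29 + 262/281 = 29.93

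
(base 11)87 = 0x5F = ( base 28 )3B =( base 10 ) 95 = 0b1011111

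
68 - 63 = 5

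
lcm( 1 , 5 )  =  5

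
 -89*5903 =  - 525367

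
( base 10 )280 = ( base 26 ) ak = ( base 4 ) 10120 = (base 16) 118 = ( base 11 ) 235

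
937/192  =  937/192 = 4.88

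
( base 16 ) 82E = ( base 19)5f4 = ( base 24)3f6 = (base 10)2094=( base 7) 6051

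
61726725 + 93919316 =155646041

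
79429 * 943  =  74901547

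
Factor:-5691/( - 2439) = 7/3 =3^ (- 1)*7^1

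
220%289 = 220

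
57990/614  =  28995/307 = 94.45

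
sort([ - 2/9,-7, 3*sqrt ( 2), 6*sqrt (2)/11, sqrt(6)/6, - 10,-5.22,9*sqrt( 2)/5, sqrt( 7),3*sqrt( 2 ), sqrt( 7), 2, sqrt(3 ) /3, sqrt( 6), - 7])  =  [ - 10,-7,-7, - 5.22, - 2/9,sqrt( 6 ) /6,sqrt( 3 )/3,  6* sqrt( 2) /11, 2, sqrt( 6), 9*sqrt(2)/5,sqrt( 7 ),  sqrt(7), 3*sqrt( 2),3*sqrt( 2 ) ]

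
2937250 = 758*3875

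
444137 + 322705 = 766842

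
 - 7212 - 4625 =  - 11837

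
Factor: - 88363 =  - 11^1*29^1*277^1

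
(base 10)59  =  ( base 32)1R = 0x3B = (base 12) 4B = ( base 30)1t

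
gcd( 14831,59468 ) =1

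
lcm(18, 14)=126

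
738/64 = 11+17/32= 11.53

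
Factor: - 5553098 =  - 2^1*211^1*13159^1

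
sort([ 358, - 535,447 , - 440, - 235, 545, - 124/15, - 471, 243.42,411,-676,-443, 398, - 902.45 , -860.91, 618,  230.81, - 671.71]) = [ - 902.45, - 860.91, - 676, - 671.71, - 535, - 471 , - 443, - 440, - 235, - 124/15, 230.81,243.42, 358,398,411,447,545, 618]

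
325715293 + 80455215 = 406170508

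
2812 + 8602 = 11414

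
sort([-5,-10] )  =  [ - 10, - 5]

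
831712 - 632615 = 199097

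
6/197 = 6/197 = 0.03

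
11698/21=557 + 1/21 = 557.05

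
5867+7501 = 13368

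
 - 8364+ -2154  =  -10518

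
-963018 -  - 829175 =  - 133843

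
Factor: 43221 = 3^1*14407^1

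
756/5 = 151 + 1/5 = 151.20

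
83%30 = 23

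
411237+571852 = 983089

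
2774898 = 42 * 66069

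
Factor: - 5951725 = - 5^2*13^1  *  18313^1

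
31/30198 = 31/30198 = 0.00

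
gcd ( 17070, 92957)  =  1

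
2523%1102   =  319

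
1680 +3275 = 4955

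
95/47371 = 95/47371 = 0.00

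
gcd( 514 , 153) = 1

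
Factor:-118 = -2^1*59^1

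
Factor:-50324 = -2^2*23^1*547^1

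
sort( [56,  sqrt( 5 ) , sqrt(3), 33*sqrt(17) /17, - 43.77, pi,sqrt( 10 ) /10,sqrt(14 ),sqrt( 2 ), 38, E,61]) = [ - 43.77, sqrt( 10 ) /10,sqrt( 2 ), sqrt(3 ), sqrt ( 5),E,  pi,sqrt(14 ), 33*sqrt(17 ) /17, 38,56,61 ]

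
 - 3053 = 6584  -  9637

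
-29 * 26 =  - 754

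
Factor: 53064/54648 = 3^ ( - 1)*23^( - 1 )*67^1 = 67/69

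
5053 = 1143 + 3910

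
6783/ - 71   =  -6783/71 =- 95.54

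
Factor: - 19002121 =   -  127^1*149623^1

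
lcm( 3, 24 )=24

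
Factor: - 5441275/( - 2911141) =5^2*7^1*17^1*31^1* 59^1*2911141^( - 1 ) 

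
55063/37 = 1488  +  7/37 =1488.19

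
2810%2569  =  241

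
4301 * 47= 202147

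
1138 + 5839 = 6977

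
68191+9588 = 77779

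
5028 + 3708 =8736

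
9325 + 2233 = 11558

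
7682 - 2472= 5210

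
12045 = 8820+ 3225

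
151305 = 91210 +60095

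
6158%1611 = 1325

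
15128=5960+9168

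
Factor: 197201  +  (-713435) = -2^1*3^1  *  97^1*887^1=- 516234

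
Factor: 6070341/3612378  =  2^ ( - 1 )*7^( -2)*11^(  -  1)*1117^( -1)*2023447^1 = 2023447/1204126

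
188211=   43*4377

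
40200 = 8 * 5025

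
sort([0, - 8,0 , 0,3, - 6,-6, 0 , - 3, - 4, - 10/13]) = [ - 8,-6, - 6, - 4, - 3,-10/13, 0, 0 , 0, 0,3] 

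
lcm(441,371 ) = 23373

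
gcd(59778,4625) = 1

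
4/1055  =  4/1055 = 0.00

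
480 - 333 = 147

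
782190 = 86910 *9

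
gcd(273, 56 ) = 7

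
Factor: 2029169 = 229^1*8861^1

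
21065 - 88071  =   - 67006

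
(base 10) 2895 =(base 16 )b4f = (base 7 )11304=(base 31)30C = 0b101101001111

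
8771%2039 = 615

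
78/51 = 26/17=1.53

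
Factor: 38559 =3^1*12853^1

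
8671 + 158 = 8829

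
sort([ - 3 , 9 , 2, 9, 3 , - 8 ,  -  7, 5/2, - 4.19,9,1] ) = [ - 8, - 7 , - 4.19, - 3,1,2, 5/2 , 3,9 , 9,9 ] 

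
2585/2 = 2585/2 =1292.50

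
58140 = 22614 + 35526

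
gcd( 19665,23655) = 285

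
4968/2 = 2484  =  2484.00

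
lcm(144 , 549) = 8784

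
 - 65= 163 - 228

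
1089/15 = 363/5 = 72.60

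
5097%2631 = 2466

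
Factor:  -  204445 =-5^1*31^1*1319^1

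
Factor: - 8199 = - 3^2*911^1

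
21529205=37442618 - 15913413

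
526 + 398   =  924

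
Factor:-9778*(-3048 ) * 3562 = 106159511328  =  2^5*3^1 * 13^1*127^1*137^1*4889^1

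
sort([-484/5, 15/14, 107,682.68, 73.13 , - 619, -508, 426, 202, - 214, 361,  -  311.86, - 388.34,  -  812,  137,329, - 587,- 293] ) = [ - 812,-619 ,  -  587, - 508 , - 388.34 , - 311.86,  -  293, - 214, - 484/5, 15/14, 73.13,107,137, 202,329, 361, 426, 682.68]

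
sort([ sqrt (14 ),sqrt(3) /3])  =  [ sqrt ( 3 ) /3,sqrt ( 14)]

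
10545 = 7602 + 2943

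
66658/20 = 3332 + 9/10 = 3332.90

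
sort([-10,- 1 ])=[ - 10, - 1 ] 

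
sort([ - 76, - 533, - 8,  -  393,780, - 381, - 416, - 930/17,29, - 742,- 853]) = [-853, - 742,-533, - 416, - 393, - 381,- 76,  -  930/17, -8, 29,780]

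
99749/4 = 24937+1/4 = 24937.25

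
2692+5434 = 8126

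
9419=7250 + 2169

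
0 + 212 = 212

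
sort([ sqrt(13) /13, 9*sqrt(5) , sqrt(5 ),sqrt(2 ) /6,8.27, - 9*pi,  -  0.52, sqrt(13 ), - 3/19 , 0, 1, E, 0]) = [  -  9 * pi ,-0.52,-3/19,  0, 0, sqrt( 2) /6 , sqrt(13 )/13, 1 , sqrt( 5 ),E , sqrt(13 ), 8.27, 9 * sqrt(5) ] 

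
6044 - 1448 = 4596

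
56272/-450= - 126  +  214/225 = -125.05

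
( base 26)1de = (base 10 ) 1028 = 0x404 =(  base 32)104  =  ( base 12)718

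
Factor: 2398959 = 3^2*19^1 * 14029^1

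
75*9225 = 691875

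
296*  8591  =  2542936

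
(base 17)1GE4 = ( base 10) 9779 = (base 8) 23063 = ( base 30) APT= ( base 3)111102012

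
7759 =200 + 7559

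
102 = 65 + 37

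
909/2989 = 909/2989= 0.30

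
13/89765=1/6905 = 0.00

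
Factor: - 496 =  - 2^4*31^1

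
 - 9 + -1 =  - 10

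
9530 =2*4765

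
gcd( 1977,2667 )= 3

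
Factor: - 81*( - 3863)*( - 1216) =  - 380490048 = - 2^6*3^4*19^1*3863^1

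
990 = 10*99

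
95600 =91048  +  4552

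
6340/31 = 204 + 16/31 = 204.52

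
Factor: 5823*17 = 98991  =  3^2*17^1*647^1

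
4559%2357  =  2202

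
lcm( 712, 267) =2136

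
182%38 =30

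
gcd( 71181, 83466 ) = 9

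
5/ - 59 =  - 1 + 54/59 = - 0.08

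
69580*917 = 63804860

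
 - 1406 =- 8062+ 6656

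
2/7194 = 1/3597 = 0.00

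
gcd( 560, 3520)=80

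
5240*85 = 445400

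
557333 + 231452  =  788785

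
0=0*938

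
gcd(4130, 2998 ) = 2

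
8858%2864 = 266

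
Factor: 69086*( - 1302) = - 2^2 *3^1 *7^1*31^1*34543^1 = - 89949972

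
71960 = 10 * 7196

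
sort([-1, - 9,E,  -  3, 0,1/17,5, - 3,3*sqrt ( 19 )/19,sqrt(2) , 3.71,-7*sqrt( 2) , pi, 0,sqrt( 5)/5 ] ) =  [ - 7 *sqrt(2), - 9, - 3, - 3, - 1,0,0,1/17, sqrt ( 5 ) /5,3*sqrt(19) /19,sqrt( 2),E,pi,3.71,5]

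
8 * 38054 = 304432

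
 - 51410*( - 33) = 1696530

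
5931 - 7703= - 1772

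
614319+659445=1273764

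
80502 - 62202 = 18300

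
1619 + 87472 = 89091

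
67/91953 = 67/91953 = 0.00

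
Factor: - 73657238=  - 2^1*41^1*898259^1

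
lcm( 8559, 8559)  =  8559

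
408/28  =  102/7 = 14.57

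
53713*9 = 483417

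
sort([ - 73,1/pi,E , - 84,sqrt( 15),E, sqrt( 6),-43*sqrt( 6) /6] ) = [ - 84, -73 ,  -  43*sqrt( 6)/6,1/pi,sqrt(6 ), E, E, sqrt( 15 )]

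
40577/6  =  40577/6 = 6762.83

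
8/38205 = 8/38205  =  0.00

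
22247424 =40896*544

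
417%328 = 89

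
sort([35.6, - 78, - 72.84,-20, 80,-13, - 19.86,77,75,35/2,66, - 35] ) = [ - 78,  -  72.84, -35,-20,  -  19.86, - 13, 35/2 , 35.6,66,75,77,80 ] 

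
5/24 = 5/24   =  0.21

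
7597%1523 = 1505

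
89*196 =17444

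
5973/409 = 5973/409 =14.60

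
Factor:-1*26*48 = -2^5*3^1*13^1= - 1248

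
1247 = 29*43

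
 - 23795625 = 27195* (-875)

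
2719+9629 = 12348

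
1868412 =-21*( -88972 )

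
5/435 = 1/87= 0.01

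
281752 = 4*70438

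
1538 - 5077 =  - 3539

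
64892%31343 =2206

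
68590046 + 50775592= 119365638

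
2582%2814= 2582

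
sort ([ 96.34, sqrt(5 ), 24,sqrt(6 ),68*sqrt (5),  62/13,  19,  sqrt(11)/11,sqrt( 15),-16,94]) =[ - 16, sqrt(11 ) /11,  sqrt( 5), sqrt(6 ), sqrt ( 15 ), 62/13,19,24, 94,  96.34,68*sqrt( 5 )]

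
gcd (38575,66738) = 1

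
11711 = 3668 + 8043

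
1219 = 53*23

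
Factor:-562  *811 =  - 455782=   -2^1*281^1*811^1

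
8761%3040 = 2681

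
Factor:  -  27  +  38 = 11=11^1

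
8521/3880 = 8521/3880= 2.20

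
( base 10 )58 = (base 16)3A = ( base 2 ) 111010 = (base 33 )1p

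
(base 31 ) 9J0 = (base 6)110434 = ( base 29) asg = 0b10010000010110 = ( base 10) 9238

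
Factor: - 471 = - 3^1*157^1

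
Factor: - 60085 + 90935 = 2^1*5^2*617^1 =30850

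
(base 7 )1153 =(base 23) ig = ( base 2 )110101110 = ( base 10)430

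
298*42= 12516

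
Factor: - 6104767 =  -6104767^1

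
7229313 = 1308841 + 5920472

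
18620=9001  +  9619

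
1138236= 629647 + 508589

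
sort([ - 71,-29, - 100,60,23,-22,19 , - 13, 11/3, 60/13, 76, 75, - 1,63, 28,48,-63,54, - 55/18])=[ - 100 ,-71, -63, - 29,-22, - 13, - 55/18,-1,11/3,60/13,19,  23,28,48, 54,  60,63,75,76] 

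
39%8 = 7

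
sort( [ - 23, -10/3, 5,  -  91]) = [ - 91, - 23, - 10/3, 5]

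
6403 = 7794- 1391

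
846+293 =1139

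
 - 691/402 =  - 2 + 113/402  =  - 1.72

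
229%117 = 112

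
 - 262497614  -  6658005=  - 269155619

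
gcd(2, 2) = 2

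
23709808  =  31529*752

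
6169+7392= 13561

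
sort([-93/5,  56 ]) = [-93/5,56]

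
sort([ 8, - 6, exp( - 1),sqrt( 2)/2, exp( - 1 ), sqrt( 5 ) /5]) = [ - 6 , exp( - 1), exp(-1),sqrt(5 )/5, sqrt( 2 )/2 , 8]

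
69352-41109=28243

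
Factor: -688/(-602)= 2^3*7^(-1) =8/7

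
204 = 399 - 195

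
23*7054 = 162242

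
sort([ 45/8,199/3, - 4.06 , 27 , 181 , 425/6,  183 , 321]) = [ - 4.06, 45/8, 27,199/3, 425/6, 181, 183 , 321 ]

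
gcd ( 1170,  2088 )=18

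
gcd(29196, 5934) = 6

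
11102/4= 2775 + 1/2 = 2775.50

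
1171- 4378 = -3207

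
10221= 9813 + 408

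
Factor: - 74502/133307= - 2^1*3^2*109^( - 1)*1223^( - 1) * 4139^1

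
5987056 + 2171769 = 8158825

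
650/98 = 325/49 = 6.63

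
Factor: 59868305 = 5^1*7^1*17^1*239^1* 421^1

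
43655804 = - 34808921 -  - 78464725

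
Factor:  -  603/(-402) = 2^( - 1 )*3^1  =  3/2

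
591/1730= 591/1730=0.34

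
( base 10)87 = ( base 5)322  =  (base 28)33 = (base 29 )30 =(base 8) 127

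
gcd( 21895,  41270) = 5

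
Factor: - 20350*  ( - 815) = 2^1*5^3*11^1 *37^1*163^1 = 16585250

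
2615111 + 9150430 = 11765541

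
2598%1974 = 624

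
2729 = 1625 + 1104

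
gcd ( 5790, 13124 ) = 386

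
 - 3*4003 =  - 12009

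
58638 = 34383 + 24255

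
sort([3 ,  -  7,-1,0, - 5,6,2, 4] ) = [ - 7, - 5, - 1, 0,2,3,4,6]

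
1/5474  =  1/5474 = 0.00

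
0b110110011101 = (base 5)102420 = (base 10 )3485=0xd9d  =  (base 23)6DC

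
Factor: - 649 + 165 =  - 2^2*11^2 = - 484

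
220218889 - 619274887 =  - 399055998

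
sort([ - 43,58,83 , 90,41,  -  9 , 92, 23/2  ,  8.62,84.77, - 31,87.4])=[-43, - 31, - 9,8.62,23/2 , 41, 58,  83,84.77,87.4,90, 92 ]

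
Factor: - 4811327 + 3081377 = -1729950= - 2^1 *3^1*5^2*19^1*607^1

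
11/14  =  11/14=0.79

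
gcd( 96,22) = 2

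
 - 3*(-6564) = 19692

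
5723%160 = 123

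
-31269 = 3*( - 10423)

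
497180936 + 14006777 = 511187713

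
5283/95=5283/95 = 55.61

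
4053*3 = 12159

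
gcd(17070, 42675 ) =8535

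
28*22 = 616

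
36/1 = 36 = 36.00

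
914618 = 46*19883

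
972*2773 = 2695356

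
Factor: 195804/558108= 147/419 = 3^1*7^2*419^(-1 ) 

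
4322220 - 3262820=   1059400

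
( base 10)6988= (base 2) 1101101001100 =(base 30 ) 7MS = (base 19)106f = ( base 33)6DP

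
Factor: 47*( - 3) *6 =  - 846=- 2^1 *3^2*47^1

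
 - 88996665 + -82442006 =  - 171438671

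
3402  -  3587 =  -185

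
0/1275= 0= 0.00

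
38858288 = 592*65639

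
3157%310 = 57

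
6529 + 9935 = 16464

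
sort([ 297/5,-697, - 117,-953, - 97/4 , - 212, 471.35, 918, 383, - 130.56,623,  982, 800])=[-953,- 697, - 212, - 130.56, - 117, - 97/4,297/5,383,471.35, 623, 800, 918, 982]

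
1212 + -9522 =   -  8310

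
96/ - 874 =-1 + 389/437 = -  0.11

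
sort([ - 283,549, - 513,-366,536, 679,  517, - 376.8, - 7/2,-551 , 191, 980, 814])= [-551, - 513, - 376.8, - 366, -283, - 7/2 , 191, 517, 536,549,  679,814, 980 ]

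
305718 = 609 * 502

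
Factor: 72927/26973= 3^( -3 )*73^1  =  73/27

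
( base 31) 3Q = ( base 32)3n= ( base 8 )167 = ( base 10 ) 119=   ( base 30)3t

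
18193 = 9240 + 8953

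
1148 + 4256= 5404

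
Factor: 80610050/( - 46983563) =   -  2^1 *5^2 * 11^ ( - 1)*17^( - 1) *37^1*43^( - 1)*5843^( - 1 )* 43573^1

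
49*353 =17297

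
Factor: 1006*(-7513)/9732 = -3779039/4866 = - 2^( - 1 )*3^( - 1 )  *  11^1 * 503^1 *683^1*811^( - 1)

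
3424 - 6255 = - 2831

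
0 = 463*0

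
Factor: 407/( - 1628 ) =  - 2^( - 2 ) = - 1/4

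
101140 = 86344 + 14796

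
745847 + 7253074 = 7998921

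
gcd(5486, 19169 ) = 1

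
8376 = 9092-716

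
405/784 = 405/784 = 0.52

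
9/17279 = 9/17279 = 0.00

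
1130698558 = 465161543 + 665537015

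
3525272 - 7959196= - 4433924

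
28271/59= 479+10/59 =479.17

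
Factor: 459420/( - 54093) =-2^2*5^1*31^1*73^( -1) = - 620/73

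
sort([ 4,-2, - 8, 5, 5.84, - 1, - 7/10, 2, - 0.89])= [ - 8, - 2,-1, - 0.89,-7/10, 2, 4 , 5 , 5.84]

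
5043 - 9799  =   - 4756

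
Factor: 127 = 127^1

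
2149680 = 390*5512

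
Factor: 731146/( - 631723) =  - 2^1*13^1*61^1*461^1*631723^ (-1)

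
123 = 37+86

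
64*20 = 1280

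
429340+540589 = 969929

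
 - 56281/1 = - 56281 = - 56281.00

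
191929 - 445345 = -253416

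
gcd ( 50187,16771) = 1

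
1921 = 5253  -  3332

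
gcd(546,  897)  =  39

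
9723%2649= 1776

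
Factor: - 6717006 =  - 2^1*3^6*17^1 * 271^1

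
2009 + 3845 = 5854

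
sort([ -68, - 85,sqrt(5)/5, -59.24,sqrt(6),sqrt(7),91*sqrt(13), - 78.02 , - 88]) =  [-88, - 85,  -  78.02, - 68,  -  59.24, sqrt(5)/5,sqrt( 6),  sqrt( 7),91*sqrt(13) ] 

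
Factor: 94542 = 2^1*3^1*7^1*2251^1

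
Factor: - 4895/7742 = - 2^( - 1)*5^1*7^ (  -  2)*11^1*79^( - 1)*89^1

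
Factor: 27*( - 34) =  - 918 = - 2^1*3^3 * 17^1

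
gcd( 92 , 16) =4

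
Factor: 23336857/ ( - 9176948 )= - 2^( - 2 ) * 11^( - 1)*41^( - 1)*5087^ ( - 1 )*23336857^1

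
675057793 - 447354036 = 227703757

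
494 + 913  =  1407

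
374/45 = 374/45 = 8.31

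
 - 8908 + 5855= - 3053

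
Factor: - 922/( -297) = 2^1*3^(-3 )*11^( - 1)*461^1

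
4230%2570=1660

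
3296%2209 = 1087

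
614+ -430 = 184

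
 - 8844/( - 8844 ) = 1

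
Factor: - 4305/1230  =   - 7/2 = - 2^( - 1 )*7^1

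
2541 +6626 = 9167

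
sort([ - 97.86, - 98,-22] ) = [ - 98  , - 97.86,-22 ] 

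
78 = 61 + 17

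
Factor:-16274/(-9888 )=79/48=2^( - 4) * 3^(-1)*79^1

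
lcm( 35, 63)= 315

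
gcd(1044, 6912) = 36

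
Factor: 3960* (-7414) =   -  29359440 = - 2^4* 3^2 *5^1*11^2*337^1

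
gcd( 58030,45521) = 7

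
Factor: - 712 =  - 2^3 * 89^1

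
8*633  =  5064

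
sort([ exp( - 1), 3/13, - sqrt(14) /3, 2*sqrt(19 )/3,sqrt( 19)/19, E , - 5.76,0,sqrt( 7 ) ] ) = [ - 5.76, - sqrt(14 )/3, 0,sqrt(19 ) /19, 3/13,exp( - 1 ) , sqrt(7) , E, 2  *  sqrt( 19) /3 ]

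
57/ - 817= - 1 + 40/43 = -  0.07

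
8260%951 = 652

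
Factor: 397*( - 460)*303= - 2^2 * 3^1*5^1 * 23^1*101^1*397^1  =  -  55333860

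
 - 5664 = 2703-8367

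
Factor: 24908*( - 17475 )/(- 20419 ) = 2^2*3^1*5^2*7^( - 1 )*13^1*233^1*479^1*2917^( - 1) = 435267300/20419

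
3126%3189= 3126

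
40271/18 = 2237+5/18 = 2237.28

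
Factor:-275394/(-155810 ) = 3^1*5^( - 1 )* 7^1*79^1*83^1*15581^(  -  1 )= 137697/77905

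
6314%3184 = 3130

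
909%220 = 29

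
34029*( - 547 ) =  - 18613863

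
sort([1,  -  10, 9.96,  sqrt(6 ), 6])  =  [ - 10,1, sqrt( 6)  ,  6, 9.96 ]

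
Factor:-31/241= - 31^1*241^( - 1)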